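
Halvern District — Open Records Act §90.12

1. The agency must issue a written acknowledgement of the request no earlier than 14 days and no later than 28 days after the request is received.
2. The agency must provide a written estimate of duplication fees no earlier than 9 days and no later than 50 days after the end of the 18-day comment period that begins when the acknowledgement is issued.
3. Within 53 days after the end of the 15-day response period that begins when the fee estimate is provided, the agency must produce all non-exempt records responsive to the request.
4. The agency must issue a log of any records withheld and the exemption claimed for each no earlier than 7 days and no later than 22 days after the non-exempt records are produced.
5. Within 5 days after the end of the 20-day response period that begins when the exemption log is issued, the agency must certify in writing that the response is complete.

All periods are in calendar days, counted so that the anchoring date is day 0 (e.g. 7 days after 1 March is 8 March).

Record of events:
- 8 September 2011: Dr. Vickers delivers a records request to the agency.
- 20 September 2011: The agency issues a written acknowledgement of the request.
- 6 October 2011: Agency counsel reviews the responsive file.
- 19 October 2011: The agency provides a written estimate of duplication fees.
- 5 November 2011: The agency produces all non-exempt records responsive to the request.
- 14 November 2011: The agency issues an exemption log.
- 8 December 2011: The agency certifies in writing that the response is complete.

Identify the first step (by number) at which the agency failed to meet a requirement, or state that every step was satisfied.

Step 1

Step 1 — 14 and 28 days from 8 September 2011 (when the request is received) are 22 September 2011 and 6 October 2011 respectively; 20 September 2011 is 2 days too early.
Later steps need not be reached.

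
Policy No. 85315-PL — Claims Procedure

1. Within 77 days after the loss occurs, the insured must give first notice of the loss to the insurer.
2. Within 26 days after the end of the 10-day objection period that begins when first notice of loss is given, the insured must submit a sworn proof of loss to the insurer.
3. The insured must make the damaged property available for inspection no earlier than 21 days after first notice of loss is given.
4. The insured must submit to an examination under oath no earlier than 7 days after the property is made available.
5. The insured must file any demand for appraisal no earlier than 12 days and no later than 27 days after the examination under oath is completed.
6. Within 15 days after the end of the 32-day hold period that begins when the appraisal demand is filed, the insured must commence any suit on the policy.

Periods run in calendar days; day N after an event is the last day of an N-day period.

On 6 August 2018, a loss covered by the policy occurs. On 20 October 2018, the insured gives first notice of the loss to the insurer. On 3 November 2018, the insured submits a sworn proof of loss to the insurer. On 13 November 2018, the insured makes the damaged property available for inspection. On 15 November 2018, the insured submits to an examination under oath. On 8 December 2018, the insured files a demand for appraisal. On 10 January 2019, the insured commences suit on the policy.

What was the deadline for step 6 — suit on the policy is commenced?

The appraisal demand is filed on 8 December 2018; the 32-day hold period therefore ends 9 January 2019, and step 6 runs from that date. 15 days after 9 January 2019 is 24 January 2019.

24 January 2019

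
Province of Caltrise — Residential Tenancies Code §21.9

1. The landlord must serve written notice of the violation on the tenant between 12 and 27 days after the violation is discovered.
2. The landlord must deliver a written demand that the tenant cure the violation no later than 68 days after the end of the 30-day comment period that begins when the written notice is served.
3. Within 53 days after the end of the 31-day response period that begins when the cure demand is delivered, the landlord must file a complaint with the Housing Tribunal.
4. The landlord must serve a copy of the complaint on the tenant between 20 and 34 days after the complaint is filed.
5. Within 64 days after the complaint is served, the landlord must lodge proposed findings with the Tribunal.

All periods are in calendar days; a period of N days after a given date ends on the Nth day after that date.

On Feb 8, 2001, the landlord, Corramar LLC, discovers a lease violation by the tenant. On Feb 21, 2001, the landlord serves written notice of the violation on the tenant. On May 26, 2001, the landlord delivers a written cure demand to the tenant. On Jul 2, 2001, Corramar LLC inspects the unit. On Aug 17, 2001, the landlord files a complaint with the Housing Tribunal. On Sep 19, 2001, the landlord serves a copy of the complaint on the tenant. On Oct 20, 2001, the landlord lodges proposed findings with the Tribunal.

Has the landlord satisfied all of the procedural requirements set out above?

Yes

Step 1: the window is 12–27 days after Feb 8, 2001 (when the violation is discovered), so Feb 20, 2001 through Mar 7, 2001; done Feb 21, 2001 — within the window.
Step 2: 68 days after Mar 23, 2001 (end of the 30-day comment period, which began when the written notice is served on Feb 21, 2001) is May 30, 2001; May 26, 2001 is within that limit.
Step 3: 53 days after Jun 26, 2001 (end of the 31-day response period, which began when the cure demand is delivered on May 26, 2001) is Aug 18, 2001; Aug 17, 2001 is within that limit.
Step 4: the window is 20–34 days after Aug 17, 2001 (when the complaint is filed), so Sep 6, 2001 through Sep 20, 2001; done Sep 19, 2001 — within the window.
Step 5: 64 days after Sep 19, 2001 (when the complaint is served) is Nov 22, 2001; Oct 20, 2001 is within that limit.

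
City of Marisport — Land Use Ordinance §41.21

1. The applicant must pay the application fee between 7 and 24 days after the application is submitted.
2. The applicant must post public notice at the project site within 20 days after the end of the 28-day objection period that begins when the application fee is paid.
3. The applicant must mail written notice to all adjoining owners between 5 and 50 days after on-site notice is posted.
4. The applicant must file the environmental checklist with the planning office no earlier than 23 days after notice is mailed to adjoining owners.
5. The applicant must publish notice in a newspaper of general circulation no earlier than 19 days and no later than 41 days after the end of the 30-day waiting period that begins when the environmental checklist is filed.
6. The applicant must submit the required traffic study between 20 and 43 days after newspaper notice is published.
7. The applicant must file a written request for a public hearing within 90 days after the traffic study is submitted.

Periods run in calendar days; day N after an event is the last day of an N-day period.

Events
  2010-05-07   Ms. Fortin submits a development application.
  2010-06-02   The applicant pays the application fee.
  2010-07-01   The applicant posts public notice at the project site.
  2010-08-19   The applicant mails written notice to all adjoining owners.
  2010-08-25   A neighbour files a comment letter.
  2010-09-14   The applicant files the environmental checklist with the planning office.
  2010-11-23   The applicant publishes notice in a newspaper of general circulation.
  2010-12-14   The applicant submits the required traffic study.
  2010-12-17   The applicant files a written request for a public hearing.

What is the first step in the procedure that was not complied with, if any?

Step 1

Step 1 — 7 and 24 days from 2010-05-07 (when the application is submitted) are 2010-05-14 and 2010-05-31 respectively; 2010-06-02 is 2 days past the end of the window.
No need to go further; step 1 was not satisfied.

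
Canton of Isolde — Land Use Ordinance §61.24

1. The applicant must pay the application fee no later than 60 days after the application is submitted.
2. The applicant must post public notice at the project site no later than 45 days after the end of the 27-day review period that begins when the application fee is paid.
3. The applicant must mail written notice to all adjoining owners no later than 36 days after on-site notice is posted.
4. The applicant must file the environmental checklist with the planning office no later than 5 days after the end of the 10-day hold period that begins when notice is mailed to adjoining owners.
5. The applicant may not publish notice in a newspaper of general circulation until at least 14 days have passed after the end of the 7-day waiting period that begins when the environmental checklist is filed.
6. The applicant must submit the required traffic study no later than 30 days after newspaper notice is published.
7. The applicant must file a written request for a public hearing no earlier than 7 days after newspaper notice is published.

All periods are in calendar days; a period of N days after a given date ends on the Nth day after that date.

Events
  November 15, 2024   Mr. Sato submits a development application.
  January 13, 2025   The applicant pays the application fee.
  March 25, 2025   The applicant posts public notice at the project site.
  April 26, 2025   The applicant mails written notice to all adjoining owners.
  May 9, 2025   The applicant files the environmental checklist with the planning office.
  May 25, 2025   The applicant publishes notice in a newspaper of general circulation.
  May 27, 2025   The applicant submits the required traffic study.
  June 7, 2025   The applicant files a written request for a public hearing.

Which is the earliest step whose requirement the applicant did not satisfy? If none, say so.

(1) due by November 15, 2024 + 60 days = January 14, 2025; done January 13, 2025 — timely.
(2) due by February 9, 2025 + 45 days = March 26, 2025; done March 25, 2025 — timely.
(3) due by March 25, 2025 + 36 days = April 30, 2025; done April 26, 2025 — timely.
(4) due by May 6, 2025 + 5 days = May 11, 2025; done May 9, 2025 — timely.
(5) permitted from May 16, 2025 + 14 days = May 30, 2025 onward; done May 25, 2025 — 5 days too early.

Step 5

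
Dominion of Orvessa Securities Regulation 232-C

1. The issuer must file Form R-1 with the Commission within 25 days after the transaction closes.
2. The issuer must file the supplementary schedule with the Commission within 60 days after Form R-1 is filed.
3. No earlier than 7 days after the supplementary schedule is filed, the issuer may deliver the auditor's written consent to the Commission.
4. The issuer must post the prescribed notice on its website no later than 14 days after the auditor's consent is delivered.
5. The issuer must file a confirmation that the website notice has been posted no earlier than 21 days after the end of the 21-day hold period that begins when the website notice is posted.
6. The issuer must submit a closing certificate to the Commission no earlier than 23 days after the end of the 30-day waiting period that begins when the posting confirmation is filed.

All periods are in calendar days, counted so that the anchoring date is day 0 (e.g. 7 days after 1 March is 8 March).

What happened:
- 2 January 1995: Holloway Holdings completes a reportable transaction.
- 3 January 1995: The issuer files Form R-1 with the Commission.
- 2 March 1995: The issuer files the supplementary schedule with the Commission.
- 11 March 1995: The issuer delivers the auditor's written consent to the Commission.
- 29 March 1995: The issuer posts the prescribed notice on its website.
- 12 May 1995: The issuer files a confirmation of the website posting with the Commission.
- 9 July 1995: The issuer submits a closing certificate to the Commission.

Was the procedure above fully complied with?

Step 1: 25 days after 2 January 1995 (when the transaction closes) is 27 January 1995; 3 January 1995 is within that limit.
Step 2: 60 days after 3 January 1995 (when Form R-1 is filed) is 4 March 1995; done 2 March 1995 — timely.
Step 3: the earliest permitted date is 7 days after 2 March 1995 (when the supplementary schedule is filed), i.e. 9 March 1995; done 11 March 1995, after the minimum wait.
Step 4: 14 days after 11 March 1995 (when the auditor's consent is delivered) is 25 March 1995; 29 March 1995 misses that deadline by 4 days.
Later steps need not be reached.

No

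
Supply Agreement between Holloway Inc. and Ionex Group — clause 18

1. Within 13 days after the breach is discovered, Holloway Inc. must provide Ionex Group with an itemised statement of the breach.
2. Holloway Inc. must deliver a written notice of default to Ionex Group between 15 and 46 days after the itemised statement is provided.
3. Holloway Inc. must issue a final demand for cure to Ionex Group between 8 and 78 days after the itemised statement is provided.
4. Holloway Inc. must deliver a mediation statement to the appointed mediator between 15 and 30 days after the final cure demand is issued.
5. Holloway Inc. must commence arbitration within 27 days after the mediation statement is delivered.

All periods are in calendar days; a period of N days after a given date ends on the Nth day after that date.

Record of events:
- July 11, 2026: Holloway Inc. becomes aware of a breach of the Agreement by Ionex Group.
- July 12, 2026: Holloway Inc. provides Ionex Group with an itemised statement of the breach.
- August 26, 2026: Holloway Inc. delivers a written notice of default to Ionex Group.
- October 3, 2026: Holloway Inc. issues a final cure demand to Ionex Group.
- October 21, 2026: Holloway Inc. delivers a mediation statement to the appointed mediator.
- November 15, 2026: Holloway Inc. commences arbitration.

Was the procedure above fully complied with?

No

(1) due by July 11, 2026 + 13 days = July 24, 2026; July 12, 2026 is within that limit.
(2) the permitted window runs from July 12, 2026 + 15 = July 27, 2026 to July 12, 2026 + 46 = August 27, 2026; August 26, 2026 falls inside that range.
(3) the permitted window runs from July 12, 2026 + 8 = July 20, 2026 to July 12, 2026 + 78 = September 28, 2026; October 3, 2026 is 5 days past the end of the window.
No need to go further; step 3 was not satisfied.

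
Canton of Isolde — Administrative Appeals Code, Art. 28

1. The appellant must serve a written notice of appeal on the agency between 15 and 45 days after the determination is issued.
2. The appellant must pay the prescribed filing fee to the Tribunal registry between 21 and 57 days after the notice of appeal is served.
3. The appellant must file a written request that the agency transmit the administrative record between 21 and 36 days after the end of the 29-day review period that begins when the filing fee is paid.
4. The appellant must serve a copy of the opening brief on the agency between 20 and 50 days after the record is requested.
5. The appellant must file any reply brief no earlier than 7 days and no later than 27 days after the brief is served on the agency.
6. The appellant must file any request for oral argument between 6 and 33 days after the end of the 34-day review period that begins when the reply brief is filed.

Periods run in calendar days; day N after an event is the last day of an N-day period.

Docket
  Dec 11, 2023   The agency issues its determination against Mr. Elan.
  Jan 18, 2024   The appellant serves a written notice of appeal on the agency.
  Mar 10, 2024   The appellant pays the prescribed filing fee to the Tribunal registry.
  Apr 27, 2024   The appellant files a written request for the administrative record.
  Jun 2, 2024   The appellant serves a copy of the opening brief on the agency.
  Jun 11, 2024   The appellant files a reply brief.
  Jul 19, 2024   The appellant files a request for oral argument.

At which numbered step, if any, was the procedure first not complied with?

Step 1: the window is 15–45 days after Dec 11, 2023 (when the determination is issued), so Dec 26, 2023 through Jan 25, 2024; done Jan 18, 2024, which is between those dates.
Step 2: the window is 21–57 days after Jan 18, 2024 (when the notice of appeal is served), so Feb 8, 2024 through Mar 15, 2024; Mar 10, 2024 falls inside that range.
Step 3: the window is 21–36 days after Apr 8, 2024 (end of the 29-day review period, which began when the filing fee is paid on Mar 10, 2024), so Apr 29, 2024 through May 14, 2024; Apr 27, 2024 is 2 days too early.
Later steps need not be reached.

Step 3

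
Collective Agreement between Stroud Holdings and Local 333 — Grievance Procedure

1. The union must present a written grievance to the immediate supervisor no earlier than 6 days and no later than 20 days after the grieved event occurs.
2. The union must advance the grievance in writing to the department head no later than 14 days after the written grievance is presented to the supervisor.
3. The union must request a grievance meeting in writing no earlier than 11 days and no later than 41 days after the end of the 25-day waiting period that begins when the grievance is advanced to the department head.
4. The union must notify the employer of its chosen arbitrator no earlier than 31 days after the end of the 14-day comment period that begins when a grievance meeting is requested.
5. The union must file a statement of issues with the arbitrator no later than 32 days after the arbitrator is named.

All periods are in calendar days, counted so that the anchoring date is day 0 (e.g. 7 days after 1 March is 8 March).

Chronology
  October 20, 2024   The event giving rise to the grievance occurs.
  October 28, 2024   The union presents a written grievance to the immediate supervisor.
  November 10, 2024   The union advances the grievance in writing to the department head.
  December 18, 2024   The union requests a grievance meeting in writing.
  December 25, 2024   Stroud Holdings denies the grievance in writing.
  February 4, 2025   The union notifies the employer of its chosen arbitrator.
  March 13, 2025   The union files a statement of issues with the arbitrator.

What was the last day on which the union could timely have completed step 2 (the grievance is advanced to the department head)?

November 11, 2024

Step 2 runs from October 28, 2024, when the written grievance is presented to the supervisor. 14 days after October 28, 2024 is November 11, 2024.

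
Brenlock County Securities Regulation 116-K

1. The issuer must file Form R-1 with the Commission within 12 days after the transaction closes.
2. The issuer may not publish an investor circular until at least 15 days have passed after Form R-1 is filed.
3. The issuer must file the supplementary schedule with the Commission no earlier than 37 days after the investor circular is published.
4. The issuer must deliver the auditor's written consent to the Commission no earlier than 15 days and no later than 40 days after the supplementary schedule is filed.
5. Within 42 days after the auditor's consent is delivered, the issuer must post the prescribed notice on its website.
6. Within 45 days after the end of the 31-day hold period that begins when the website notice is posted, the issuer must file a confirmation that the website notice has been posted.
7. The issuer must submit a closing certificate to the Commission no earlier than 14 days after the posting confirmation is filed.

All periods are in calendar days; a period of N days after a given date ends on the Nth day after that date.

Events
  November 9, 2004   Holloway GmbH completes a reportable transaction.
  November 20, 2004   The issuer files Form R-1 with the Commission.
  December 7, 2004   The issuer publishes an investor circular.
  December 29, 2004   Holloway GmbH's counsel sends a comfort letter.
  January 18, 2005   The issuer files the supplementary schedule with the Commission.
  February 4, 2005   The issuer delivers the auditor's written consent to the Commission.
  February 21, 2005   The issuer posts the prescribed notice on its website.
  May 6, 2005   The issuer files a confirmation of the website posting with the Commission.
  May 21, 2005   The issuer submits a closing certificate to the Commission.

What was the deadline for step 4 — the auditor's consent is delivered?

Step 4 runs from January 18, 2005, when the supplementary schedule is filed. The window is 15–40 days after January 18, 2005; it closes on February 27, 2005.

February 27, 2005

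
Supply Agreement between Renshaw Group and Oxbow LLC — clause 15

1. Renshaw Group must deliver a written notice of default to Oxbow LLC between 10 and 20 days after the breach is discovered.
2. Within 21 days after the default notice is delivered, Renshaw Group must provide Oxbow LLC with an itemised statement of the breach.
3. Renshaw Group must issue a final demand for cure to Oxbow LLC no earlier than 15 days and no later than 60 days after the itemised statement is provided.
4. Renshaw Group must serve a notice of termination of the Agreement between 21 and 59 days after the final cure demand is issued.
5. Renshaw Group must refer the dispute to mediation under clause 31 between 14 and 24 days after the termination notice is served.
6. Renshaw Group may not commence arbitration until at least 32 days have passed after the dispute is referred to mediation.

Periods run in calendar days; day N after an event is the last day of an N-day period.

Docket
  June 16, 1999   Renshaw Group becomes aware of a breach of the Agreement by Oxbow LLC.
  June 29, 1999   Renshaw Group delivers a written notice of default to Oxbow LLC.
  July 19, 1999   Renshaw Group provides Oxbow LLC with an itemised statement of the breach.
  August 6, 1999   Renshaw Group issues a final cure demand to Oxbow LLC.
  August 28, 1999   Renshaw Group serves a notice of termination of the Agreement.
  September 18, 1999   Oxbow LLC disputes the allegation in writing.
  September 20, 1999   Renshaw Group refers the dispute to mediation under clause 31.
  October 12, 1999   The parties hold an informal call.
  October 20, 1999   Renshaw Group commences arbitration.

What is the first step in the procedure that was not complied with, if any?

Step 6

Step 1 — 10 and 20 days from June 16, 1999 (when the breach is discovered) are June 26, 1999 and July 6, 1999 respectively; June 29, 1999 falls inside that range.
Step 2 — counting 21 days from June 29, 1999 (when the default notice is delivered) gives a deadline of July 20, 1999; completed July 19, 1999, before the deadline.
Step 3 — 15 and 60 days from July 19, 1999 (when the itemised statement is provided) are August 3, 1999 and September 17, 1999 respectively; done August 6, 1999, which is between those dates.
Step 4 — 21 and 59 days from August 6, 1999 (when the final cure demand is issued) are August 27, 1999 and October 4, 1999 respectively; August 28, 1999 falls inside that range.
Step 5 — 14 and 24 days from August 28, 1999 (when the termination notice is served) are September 11, 1999 and September 21, 1999 respectively; September 20, 1999 falls inside that range.
Step 6 — must wait 32 days from September 20, 1999 (when the dispute is referred to mediation), so not before October 22, 1999; October 20, 1999 is 2 days before the earliest permitted date.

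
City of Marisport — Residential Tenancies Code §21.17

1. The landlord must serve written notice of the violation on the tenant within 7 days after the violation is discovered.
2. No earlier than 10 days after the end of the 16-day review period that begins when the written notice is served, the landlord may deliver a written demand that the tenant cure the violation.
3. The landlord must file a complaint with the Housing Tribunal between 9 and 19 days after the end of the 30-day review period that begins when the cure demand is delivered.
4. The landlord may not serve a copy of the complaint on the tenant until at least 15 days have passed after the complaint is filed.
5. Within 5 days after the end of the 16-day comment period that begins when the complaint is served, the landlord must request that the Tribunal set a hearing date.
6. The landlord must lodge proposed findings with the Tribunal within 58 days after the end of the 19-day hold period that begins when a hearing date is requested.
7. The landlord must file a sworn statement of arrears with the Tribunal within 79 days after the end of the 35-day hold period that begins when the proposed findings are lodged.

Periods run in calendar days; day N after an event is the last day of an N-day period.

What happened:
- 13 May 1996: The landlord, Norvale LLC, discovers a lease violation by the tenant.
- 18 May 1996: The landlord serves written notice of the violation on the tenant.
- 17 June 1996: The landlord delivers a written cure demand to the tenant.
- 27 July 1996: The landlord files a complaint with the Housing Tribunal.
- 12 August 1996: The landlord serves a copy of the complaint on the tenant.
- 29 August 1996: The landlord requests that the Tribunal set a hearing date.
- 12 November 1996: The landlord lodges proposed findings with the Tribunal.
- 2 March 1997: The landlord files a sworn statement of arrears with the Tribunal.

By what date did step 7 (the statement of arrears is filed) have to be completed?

6 March 1997

The proposed findings are lodged on 12 November 1996; the 35-day hold period therefore ends 17 December 1996, and step 7 runs from that date. 79 days after 17 December 1996 is 6 March 1997.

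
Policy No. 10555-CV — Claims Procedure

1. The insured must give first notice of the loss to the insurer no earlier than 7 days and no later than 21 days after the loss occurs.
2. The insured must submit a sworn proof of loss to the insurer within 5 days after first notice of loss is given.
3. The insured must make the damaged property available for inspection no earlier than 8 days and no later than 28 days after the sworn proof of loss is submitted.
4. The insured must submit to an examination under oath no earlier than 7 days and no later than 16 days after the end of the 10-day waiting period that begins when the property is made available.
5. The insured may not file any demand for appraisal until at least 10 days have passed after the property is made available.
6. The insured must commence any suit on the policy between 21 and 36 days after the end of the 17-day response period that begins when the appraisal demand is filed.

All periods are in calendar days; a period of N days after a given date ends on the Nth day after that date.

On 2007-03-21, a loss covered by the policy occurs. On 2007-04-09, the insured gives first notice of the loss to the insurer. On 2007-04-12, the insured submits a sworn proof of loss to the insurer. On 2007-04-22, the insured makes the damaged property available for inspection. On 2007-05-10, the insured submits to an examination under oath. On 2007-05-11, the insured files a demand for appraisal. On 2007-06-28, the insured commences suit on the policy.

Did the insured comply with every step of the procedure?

Yes

Step 1 — 7 and 21 days from 2007-03-21 (when the loss occurs) are 2007-03-28 and 2007-04-11 respectively; 2007-04-09 falls inside that range.
Step 2 — counting 5 days from 2007-04-09 (when first notice of loss is given) gives a deadline of 2007-04-14; 2007-04-12 is within that limit.
Step 3 — 8 and 28 days from 2007-04-12 (when the sworn proof of loss is submitted) are 2007-04-20 and 2007-05-10 respectively; 2007-04-22 falls inside that range.
Step 4 — 7 and 16 days from 2007-05-02 (end of the 10-day waiting period, which began when the property is made available on 2007-04-22) are 2007-05-09 and 2007-05-18 respectively; done 2007-05-10, which is between those dates.
Step 5 — must wait 10 days from 2007-04-22 (when the property is made available), so not before 2007-05-02; done 2007-05-11 — permitted.
Step 6 — 21 and 36 days from 2007-05-28 (end of the 17-day response period, which began when the appraisal demand is filed on 2007-05-11) are 2007-06-18 and 2007-07-03 respectively; done 2007-06-28 — within the window.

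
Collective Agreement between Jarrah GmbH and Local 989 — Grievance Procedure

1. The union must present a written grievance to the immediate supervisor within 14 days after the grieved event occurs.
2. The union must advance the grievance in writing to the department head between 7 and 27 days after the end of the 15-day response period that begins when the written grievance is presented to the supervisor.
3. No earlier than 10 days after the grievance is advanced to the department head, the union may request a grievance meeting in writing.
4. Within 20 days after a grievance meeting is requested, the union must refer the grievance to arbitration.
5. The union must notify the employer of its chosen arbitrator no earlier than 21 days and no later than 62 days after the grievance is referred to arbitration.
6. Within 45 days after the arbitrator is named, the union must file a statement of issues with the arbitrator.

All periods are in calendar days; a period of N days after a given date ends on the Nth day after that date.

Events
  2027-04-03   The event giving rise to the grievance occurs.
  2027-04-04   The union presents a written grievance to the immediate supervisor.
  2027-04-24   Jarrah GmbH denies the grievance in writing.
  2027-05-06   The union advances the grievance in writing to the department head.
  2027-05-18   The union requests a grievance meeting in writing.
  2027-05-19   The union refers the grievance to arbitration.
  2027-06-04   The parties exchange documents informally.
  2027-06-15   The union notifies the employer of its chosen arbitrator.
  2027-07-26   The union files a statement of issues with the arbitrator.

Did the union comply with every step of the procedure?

Yes

Step 1 — counting 14 days from 2027-04-03 (when the grieved event occurs) gives a deadline of 2027-04-17; 2027-04-04 is within that limit.
Step 2 — 7 and 27 days from 2027-04-19 (end of the 15-day response period, which began when the written grievance is presented to the supervisor on 2027-04-04) are 2027-04-26 and 2027-05-16 respectively; done 2027-05-06 — within the window.
Step 3 — must wait 10 days from 2027-05-06 (when the grievance is advanced to the department head), so not before 2027-05-16; done 2027-05-18 — permitted.
Step 4 — counting 20 days from 2027-05-18 (when a grievance meeting is requested) gives a deadline of 2027-06-07; 2027-05-19 is within that limit.
Step 5 — 21 and 62 days from 2027-05-19 (when the grievance is referred to arbitration) are 2027-06-09 and 2027-07-20 respectively; done 2027-06-15 — within the window.
Step 6 — counting 45 days from 2027-06-15 (when the arbitrator is named) gives a deadline of 2027-07-30; 2027-07-26 is within that limit.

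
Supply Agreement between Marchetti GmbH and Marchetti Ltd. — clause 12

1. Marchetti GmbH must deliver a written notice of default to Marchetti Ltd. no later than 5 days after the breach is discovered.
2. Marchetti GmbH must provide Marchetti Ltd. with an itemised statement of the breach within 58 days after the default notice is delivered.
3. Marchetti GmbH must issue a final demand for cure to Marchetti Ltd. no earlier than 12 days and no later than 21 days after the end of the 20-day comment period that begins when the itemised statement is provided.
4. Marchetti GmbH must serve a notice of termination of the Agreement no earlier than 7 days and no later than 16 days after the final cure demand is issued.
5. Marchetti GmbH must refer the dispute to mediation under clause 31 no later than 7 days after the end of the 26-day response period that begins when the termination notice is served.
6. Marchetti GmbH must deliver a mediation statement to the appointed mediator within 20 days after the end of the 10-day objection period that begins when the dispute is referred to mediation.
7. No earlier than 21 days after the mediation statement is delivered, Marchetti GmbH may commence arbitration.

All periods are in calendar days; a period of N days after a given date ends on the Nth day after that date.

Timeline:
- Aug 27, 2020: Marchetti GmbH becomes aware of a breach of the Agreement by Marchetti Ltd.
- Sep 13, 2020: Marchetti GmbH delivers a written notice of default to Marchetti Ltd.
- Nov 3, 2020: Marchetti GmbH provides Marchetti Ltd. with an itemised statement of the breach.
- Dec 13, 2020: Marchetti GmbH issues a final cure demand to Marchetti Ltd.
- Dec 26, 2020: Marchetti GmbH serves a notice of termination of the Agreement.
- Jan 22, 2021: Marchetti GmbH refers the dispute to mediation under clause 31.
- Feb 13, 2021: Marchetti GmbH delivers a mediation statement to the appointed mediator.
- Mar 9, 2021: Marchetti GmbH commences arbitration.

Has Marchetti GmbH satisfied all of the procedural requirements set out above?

No

Step 1: 5 days after Aug 27, 2020 (when the breach is discovered) is Sep 1, 2020; done Sep 13, 2020 — 12 days late.
The analysis stops there.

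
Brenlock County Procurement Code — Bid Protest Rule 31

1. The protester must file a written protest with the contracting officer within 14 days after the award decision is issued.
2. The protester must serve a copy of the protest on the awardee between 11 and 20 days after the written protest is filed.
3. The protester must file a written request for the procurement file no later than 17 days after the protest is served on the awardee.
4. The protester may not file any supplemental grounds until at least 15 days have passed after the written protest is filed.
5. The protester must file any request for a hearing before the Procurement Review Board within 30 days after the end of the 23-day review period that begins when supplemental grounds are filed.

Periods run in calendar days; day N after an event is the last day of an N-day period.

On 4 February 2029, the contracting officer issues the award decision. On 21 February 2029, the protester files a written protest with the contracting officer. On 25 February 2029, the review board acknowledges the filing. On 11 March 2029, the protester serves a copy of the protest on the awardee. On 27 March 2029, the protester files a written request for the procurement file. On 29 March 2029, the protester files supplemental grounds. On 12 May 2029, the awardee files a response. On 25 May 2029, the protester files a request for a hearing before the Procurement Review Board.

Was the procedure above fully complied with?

Step 1 — counting 14 days from 4 February 2029 (when the award decision is issued) gives a deadline of 18 February 2029; done 21 February 2029 — 3 days late.
No need to go further; step 1 was not satisfied.

No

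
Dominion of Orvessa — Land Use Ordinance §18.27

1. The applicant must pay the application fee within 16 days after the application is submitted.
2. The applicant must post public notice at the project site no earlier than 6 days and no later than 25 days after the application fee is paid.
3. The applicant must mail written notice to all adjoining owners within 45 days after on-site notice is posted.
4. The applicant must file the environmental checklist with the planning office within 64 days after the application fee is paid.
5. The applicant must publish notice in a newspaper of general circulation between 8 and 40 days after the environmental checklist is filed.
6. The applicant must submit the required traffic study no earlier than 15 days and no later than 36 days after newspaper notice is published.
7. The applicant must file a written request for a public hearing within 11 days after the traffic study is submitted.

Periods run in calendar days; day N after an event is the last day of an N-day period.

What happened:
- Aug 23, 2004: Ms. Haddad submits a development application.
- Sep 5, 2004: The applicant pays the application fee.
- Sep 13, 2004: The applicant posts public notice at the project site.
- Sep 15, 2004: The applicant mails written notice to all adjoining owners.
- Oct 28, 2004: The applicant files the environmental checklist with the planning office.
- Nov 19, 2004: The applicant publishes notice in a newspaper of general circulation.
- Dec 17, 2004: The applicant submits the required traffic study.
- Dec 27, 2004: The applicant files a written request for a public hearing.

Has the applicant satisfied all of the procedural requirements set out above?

Step 1: 16 days after Aug 23, 2004 (when the application is submitted) is Sep 8, 2004; Sep 5, 2004 is within that limit.
Step 2: the window is 6–25 days after Sep 5, 2004 (when the application fee is paid), so Sep 11, 2004 through Sep 30, 2004; Sep 13, 2004 falls inside that range.
Step 3: 45 days after Sep 13, 2004 (when on-site notice is posted) is Oct 28, 2004; completed Sep 15, 2004, before the deadline.
Step 4: 64 days after Sep 5, 2004 (when the application fee is paid) is Nov 8, 2004; done Oct 28, 2004 — timely.
Step 5: the window is 8–40 days after Oct 28, 2004 (when the environmental checklist is filed), so Nov 5, 2004 through Dec 7, 2004; Nov 19, 2004 falls inside that range.
Step 6: the window is 15–36 days after Nov 19, 2004 (when newspaper notice is published), so Dec 4, 2004 through Dec 25, 2004; done Dec 17, 2004, which is between those dates.
Step 7: 11 days after Dec 17, 2004 (when the traffic study is submitted) is Dec 28, 2004; done Dec 27, 2004 — timely.

Yes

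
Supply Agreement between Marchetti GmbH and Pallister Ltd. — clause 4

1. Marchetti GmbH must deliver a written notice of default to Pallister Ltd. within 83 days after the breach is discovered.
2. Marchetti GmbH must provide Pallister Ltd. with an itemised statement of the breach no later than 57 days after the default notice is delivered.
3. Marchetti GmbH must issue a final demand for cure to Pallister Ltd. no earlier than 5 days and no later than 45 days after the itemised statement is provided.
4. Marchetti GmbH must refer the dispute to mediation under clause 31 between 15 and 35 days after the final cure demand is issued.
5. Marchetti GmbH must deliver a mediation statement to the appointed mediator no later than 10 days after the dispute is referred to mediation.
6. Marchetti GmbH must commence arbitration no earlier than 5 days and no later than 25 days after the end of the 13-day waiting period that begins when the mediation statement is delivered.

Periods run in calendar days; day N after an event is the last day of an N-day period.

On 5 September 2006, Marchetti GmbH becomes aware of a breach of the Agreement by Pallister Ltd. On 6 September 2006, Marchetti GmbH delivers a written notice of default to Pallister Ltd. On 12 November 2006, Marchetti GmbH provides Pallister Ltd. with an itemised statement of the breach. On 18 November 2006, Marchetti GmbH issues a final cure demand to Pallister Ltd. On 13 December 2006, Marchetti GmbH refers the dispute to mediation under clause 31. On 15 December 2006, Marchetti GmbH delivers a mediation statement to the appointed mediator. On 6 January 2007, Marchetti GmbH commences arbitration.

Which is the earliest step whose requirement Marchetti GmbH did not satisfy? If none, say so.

Step 2

Step 1: 83 days after 5 September 2006 (when the breach is discovered) is 27 November 2006; done 6 September 2006 — timely.
Step 2: 57 days after 6 September 2006 (when the default notice is delivered) is 2 November 2006; not done until 12 November 2006, 10 days after the deadline.
Later steps need not be reached.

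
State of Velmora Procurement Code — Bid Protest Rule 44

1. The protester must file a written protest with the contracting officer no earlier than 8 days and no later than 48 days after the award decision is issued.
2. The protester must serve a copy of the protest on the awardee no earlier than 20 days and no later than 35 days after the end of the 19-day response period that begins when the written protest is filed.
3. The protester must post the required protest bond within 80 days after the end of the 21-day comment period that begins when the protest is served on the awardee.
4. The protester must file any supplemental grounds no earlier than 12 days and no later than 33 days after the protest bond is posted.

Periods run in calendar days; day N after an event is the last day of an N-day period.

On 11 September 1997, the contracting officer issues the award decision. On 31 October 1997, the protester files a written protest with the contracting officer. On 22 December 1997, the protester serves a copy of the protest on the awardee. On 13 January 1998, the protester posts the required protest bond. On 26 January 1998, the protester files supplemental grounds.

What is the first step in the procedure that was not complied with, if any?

Step 1 — 8 and 48 days from 11 September 1997 (when the award decision is issued) are 19 September 1997 and 29 October 1997 respectively; 31 October 1997 is 2 days past the end of the window.
Later steps need not be reached.

Step 1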